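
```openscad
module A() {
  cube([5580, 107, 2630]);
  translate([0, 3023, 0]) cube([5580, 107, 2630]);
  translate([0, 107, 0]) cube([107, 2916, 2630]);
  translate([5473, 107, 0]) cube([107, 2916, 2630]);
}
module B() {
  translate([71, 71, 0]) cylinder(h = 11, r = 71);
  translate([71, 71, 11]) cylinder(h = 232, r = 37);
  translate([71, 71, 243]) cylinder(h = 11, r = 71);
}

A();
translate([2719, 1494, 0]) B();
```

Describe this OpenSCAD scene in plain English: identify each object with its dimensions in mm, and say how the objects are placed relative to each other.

A is the wall frame of a small rectangular building: four walls, each 2630 mm tall and 107 mm thick, enclosing a footprint 5580 mm (x) by 3130 mm (y) outside-to-outside, with no floor or roof. The front and back walls (the −y and +y sides) span the full width; the two side walls fit between them.

B is a spool: two coaxial disc flanges of radius 71 mm and thickness 11 mm, joined by a core cylinder of radius 37 mm and height 232 mm. The lower flange rests on z = 0 and the three cylinders share a vertical axis.

The spool sits inside the house frame, centred.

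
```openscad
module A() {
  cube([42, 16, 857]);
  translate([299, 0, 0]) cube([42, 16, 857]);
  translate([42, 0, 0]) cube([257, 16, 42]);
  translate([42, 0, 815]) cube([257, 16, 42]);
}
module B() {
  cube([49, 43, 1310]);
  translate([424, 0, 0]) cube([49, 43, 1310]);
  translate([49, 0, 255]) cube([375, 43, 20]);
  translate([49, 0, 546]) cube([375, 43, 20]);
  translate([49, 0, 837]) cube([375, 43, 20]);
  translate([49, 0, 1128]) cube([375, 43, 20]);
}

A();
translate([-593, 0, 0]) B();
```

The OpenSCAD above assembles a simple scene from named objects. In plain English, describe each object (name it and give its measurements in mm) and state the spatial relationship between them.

A is a rectangular picture frame lying in the x–z plane (depth along y). The opening is 257 mm wide (x) by 773 mm tall (z), surrounded by a border 42 mm wide on all four sides. The frame is 16 mm deep and is made of two full-height vertical stiles with two horizontal rails fitted between them.

B is a wooden ladder with two side rails of 49×43 mm section and 1310 mm height, set 473 mm apart overall. Between them run 4 rectangular rungs (43 mm deep, 20 mm thick), front faces flush with the rails' −y face. The bottom of the first rung is 255 mm above the floor and each subsequent rung is 291 mm higher than the one below.

The ladder is on the floor beside the picture frame on its −x side.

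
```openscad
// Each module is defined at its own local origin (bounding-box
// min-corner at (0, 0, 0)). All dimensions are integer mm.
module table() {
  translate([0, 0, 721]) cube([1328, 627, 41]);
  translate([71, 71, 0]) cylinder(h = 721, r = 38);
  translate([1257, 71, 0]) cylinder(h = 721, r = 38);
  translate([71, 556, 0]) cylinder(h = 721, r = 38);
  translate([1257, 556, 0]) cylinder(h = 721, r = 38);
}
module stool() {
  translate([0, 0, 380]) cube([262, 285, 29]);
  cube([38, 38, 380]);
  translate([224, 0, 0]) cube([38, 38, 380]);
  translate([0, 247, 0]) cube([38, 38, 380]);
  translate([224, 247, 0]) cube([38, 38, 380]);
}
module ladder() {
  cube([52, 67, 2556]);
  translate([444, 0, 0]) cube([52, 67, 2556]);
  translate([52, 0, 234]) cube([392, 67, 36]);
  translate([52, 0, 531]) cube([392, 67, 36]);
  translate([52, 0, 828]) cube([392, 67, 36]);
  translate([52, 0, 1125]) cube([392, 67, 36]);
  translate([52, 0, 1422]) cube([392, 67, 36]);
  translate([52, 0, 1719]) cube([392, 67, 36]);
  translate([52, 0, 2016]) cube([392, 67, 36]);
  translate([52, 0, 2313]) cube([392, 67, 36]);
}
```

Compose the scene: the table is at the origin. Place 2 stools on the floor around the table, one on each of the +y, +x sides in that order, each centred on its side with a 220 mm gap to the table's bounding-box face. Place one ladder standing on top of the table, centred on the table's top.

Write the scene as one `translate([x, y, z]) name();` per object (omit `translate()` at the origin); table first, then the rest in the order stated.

table();
translate([533, 847, 0]) stool();
translate([1548, 171, 0]) stool();
translate([416, 280, 762]) ladder();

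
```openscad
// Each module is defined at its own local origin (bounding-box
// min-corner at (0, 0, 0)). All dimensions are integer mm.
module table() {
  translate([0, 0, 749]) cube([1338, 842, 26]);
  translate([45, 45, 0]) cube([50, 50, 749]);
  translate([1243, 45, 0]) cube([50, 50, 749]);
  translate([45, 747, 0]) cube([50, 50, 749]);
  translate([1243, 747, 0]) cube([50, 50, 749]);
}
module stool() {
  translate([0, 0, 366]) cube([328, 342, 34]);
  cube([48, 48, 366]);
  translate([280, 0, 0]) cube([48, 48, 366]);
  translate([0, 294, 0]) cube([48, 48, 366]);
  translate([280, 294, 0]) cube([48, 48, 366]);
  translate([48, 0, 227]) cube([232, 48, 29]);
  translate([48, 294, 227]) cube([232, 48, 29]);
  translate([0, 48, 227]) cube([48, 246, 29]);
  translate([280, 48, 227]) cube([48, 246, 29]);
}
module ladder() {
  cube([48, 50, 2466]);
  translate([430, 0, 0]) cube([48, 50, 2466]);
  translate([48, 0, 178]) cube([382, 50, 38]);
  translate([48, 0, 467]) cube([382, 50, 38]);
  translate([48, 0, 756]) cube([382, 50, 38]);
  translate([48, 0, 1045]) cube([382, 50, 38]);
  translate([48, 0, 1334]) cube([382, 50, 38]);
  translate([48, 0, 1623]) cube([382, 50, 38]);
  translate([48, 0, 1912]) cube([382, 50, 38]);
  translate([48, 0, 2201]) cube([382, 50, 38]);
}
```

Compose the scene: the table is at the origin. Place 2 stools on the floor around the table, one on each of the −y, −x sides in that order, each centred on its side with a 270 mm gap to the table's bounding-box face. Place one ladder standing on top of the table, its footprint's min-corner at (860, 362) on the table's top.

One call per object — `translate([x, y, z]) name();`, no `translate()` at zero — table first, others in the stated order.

table();
translate([505, -612, 0]) stool();
translate([-598, 250, 0]) stool();
translate([860, 362, 775]) ladder();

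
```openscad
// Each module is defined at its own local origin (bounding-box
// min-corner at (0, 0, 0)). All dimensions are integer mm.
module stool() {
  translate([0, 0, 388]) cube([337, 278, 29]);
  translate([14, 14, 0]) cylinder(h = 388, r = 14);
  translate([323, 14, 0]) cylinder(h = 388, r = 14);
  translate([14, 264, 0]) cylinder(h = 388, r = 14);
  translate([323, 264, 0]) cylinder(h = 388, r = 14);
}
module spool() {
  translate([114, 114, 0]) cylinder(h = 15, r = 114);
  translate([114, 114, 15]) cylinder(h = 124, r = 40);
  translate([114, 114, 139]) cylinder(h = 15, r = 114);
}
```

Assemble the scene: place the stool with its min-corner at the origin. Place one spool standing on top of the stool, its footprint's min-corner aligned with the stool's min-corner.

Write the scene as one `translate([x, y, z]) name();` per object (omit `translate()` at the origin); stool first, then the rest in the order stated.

stool();
translate([0, 0, 417]) spool();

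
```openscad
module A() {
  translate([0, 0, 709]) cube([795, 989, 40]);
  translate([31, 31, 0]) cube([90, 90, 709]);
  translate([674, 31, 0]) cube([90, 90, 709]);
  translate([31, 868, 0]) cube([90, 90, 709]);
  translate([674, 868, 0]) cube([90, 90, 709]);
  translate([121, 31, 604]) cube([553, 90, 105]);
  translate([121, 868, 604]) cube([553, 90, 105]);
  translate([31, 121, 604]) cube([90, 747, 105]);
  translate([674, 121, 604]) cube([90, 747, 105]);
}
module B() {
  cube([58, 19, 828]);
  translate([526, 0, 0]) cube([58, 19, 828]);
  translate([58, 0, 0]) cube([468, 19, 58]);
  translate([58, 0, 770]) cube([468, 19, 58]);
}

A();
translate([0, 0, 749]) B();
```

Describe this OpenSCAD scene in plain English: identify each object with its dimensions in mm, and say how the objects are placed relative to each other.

A is a table with a 795×989 mm rectangular top, 40 mm thick, top surface at z = 749 mm, supported by four 90×90 mm square legs, each inset 31 mm from the nearest pair of top edges, running from the floor. Four apron rails, 90 mm thick and 105 mm tall, run between adjacent legs with their top edges flush with the underside of the top and their outer faces flush with the legs' outer faces.

B is a picture frame with a 468×712 mm rectangular opening (x by z) and a uniform 58 mm border on every side. Frame depth is 19 mm along y. It is built from two vertical stiles running the full outside height and two horizontal rails spanning the gap between the stiles.

The picture frame is on top of the table.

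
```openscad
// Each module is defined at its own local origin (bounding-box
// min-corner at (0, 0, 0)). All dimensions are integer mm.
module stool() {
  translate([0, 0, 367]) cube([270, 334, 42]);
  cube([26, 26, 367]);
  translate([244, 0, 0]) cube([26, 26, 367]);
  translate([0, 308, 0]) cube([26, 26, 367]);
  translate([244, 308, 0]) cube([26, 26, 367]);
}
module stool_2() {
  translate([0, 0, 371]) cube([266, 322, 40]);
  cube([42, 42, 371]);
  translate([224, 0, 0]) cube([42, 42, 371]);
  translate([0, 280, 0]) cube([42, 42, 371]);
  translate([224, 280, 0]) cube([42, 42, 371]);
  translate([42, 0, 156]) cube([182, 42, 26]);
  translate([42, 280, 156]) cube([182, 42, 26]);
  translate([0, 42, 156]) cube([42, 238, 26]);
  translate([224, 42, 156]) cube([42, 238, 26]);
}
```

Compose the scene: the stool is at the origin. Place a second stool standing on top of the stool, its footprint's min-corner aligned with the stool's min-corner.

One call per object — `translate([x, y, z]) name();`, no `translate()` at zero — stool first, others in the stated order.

stool();
translate([0, 0, 409]) stool_2();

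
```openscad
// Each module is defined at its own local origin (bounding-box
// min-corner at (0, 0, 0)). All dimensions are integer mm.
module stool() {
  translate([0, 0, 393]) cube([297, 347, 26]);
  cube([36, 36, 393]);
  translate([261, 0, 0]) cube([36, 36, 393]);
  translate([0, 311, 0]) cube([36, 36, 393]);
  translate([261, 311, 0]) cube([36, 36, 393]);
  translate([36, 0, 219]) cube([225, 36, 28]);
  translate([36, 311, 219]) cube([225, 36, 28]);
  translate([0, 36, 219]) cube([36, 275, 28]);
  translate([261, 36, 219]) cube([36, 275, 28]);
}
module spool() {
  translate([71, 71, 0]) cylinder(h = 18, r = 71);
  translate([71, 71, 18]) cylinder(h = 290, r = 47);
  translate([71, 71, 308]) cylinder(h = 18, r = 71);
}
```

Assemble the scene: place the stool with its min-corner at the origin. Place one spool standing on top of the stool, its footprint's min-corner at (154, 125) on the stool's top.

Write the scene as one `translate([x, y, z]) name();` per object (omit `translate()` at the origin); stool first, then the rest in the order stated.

stool();
translate([154, 125, 419]) spool();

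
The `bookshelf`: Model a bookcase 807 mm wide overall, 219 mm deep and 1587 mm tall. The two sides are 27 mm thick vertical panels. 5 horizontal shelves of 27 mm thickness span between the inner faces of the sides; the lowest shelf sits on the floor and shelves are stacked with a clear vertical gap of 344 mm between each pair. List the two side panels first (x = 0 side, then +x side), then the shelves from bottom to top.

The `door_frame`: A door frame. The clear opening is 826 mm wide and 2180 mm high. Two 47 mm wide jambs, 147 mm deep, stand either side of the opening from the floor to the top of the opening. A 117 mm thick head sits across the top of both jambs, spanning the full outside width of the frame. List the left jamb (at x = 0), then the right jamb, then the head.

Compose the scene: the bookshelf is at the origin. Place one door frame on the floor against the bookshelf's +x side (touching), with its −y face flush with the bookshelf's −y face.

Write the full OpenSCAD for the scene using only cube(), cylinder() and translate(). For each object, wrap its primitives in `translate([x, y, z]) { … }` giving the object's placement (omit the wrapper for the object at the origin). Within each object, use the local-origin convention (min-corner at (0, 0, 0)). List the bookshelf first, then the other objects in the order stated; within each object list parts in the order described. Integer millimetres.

cube([27, 219, 1587]);
translate([780, 0, 0]) cube([27, 219, 1587]);
translate([27, 0, 0]) cube([753, 219, 27]);
translate([27, 0, 371]) cube([753, 219, 27]);
translate([27, 0, 742]) cube([753, 219, 27]);
translate([27, 0, 1113]) cube([753, 219, 27]);
translate([27, 0, 1484]) cube([753, 219, 27]);
translate([807, 0, 0]) {
  cube([47, 147, 2180]);
  translate([873, 0, 0]) cube([47, 147, 2180]);
  translate([0, 0, 2180]) cube([920, 147, 117]);
}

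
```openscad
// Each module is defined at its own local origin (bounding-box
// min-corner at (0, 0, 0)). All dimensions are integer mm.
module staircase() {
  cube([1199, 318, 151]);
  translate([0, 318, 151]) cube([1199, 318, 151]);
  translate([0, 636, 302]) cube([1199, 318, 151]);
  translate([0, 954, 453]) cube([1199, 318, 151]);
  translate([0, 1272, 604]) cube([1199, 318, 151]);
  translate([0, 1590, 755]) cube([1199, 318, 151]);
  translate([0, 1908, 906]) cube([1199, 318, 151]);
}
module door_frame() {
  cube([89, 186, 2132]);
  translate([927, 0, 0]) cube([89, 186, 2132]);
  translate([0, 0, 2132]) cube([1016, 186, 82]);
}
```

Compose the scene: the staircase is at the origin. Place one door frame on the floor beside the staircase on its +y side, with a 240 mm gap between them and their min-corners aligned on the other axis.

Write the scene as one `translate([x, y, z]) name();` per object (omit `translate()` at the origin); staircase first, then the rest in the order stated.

staircase();
translate([0, 2466, 0]) door_frame();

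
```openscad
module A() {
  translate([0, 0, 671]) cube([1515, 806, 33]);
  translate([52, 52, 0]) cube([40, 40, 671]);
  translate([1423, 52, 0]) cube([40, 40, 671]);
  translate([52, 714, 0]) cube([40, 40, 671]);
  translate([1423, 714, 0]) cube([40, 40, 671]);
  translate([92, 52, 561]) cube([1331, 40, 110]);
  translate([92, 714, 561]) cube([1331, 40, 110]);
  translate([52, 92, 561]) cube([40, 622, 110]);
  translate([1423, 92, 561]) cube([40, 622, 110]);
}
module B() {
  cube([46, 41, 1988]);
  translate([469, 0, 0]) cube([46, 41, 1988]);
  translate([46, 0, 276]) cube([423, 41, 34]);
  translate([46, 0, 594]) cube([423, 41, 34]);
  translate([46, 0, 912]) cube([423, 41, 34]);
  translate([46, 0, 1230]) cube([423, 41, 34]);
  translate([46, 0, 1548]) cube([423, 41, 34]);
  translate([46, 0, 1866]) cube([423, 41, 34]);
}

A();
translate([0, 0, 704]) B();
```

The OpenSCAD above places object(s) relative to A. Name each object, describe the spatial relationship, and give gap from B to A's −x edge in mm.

A is a table. B is a ladder. The ladder is on top of the table. The gap from the ladder to the table's −x edge is 0 mm.

The ladder's min-x is at 0; the table's min-x is 0; gap = 0 mm.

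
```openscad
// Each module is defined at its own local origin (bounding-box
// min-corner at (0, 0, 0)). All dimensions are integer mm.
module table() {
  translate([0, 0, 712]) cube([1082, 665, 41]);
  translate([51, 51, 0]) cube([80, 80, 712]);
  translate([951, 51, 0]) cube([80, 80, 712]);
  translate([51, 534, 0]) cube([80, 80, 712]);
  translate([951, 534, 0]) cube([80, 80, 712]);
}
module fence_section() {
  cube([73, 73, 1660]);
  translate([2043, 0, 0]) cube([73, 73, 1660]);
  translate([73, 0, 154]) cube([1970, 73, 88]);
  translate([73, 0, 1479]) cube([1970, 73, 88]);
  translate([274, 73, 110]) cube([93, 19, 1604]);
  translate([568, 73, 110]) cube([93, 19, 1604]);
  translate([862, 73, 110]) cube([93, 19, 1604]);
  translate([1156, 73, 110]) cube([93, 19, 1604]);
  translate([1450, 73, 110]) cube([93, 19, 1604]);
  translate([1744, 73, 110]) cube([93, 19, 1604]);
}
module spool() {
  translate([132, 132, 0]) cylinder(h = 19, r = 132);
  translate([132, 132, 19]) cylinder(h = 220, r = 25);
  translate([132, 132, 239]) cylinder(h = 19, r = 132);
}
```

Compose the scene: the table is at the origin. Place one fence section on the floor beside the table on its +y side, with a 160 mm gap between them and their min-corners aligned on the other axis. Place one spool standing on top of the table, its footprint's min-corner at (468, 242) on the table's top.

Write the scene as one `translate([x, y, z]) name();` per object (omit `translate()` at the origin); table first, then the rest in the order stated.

table();
translate([0, 825, 0]) fence_section();
translate([468, 242, 753]) spool();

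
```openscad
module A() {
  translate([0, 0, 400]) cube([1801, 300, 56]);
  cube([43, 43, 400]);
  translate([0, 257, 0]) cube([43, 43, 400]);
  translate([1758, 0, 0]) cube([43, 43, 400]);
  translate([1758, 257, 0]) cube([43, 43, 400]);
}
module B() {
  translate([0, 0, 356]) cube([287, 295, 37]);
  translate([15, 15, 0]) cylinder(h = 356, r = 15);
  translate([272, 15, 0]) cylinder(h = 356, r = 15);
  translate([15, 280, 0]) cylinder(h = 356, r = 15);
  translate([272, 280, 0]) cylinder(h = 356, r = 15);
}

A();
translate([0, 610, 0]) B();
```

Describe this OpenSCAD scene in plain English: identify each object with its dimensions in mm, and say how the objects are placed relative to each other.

A is a bench: a 1801×300 mm seat slab, 56 mm thick, top at z = 456 mm, on four 43×43 mm square legs flush with the seat corners and standing on z = 0.

B is a four-legged stool. The seat is a 287×295×37 mm slab whose top surface is at z = 393 mm; four round legs, each 30 mm in diameter, run from the floor (z = 0) to the underside of the seat, each leg's axis is inset half a diameter from the nearest pair of seat edges (so the leg's bounding box is flush with the corner).

The stool is on the floor beside the bench on its +y side.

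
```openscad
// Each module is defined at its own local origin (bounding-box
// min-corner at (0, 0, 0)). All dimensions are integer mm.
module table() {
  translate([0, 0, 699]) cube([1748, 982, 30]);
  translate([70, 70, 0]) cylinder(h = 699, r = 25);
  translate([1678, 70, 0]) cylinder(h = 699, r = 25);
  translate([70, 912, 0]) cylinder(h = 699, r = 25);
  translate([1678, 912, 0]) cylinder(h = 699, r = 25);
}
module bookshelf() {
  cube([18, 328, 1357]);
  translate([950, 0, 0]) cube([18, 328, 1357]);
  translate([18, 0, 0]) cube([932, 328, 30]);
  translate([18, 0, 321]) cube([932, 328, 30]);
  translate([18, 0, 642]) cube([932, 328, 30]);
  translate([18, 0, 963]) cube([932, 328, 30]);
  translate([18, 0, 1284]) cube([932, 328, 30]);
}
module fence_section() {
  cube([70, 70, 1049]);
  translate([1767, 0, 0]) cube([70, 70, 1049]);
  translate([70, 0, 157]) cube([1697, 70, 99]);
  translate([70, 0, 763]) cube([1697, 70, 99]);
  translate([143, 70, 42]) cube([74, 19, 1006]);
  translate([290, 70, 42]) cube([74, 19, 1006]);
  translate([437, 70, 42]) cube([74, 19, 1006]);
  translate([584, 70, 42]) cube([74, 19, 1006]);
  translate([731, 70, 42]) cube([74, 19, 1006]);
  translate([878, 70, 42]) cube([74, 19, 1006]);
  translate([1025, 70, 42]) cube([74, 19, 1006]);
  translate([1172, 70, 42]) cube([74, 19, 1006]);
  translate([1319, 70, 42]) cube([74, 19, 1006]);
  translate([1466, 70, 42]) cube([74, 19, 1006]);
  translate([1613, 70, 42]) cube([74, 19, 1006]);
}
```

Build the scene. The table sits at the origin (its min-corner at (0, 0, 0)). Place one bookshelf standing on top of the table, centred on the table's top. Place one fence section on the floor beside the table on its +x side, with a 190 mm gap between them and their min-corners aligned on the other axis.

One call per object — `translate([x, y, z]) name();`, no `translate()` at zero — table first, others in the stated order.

table();
translate([390, 327, 729]) bookshelf();
translate([1938, 0, 0]) fence_section();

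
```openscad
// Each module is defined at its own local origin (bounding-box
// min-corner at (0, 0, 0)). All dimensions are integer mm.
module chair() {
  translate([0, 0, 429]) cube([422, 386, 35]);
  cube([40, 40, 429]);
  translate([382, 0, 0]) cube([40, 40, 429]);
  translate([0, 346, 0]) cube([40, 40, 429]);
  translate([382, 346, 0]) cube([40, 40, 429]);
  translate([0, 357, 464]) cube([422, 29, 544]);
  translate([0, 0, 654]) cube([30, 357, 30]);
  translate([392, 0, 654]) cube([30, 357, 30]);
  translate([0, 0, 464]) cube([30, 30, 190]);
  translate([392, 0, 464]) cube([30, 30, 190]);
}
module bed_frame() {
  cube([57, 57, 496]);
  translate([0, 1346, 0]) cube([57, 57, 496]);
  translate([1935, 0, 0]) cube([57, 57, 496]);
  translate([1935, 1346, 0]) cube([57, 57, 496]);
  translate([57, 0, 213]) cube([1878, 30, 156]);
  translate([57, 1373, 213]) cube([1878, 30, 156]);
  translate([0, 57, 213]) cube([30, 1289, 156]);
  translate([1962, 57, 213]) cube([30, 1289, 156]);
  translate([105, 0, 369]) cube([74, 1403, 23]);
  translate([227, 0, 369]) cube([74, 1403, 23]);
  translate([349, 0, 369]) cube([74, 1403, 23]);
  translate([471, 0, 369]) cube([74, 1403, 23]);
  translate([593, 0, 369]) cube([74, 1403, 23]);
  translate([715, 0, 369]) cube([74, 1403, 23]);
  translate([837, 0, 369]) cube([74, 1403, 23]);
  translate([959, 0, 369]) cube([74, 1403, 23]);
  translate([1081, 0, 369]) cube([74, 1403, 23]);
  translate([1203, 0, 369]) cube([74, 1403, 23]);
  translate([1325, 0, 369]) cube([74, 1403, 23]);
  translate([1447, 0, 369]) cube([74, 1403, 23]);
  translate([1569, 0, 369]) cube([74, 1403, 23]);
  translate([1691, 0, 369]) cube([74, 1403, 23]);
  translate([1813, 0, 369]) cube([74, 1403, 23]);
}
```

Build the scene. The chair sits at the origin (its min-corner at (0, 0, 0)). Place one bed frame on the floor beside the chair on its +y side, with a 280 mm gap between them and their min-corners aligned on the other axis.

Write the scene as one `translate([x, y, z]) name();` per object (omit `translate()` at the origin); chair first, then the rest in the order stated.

chair();
translate([0, 666, 0]) bed_frame();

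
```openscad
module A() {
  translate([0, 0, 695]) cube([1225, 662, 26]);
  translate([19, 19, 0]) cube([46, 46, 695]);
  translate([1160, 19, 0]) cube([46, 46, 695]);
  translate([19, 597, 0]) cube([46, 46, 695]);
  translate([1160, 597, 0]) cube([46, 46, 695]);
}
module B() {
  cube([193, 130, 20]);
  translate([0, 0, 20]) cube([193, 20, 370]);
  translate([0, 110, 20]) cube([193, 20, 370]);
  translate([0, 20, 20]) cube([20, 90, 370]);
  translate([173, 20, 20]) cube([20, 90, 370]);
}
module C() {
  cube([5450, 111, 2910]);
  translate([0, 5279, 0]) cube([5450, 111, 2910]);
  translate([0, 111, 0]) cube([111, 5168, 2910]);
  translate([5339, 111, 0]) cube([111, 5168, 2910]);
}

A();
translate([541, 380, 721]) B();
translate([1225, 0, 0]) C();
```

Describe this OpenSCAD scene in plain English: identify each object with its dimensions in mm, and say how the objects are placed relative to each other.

A is a table with a 1225×662 mm rectangular top, 26 mm thick, top surface at z = 721 mm, supported by four 46×46 mm square legs, each inset 19 mm from the nearest pair of top edges, running from the floor.

B is an open-topped rectangular box: outside dimensions 193×130×390 mm, with a uniform wall and base thickness of 20 mm. The base is a full 193×130 slab on the floor; four walls sit on top of the base. The front and back walls (the −y and +y sides) span the full width; the two side walls fit between them.

C is a box-shaped house frame (walls only): outside footprint 5450×5390 mm, wall height 2910 mm, wall thickness 111 mm. The two y-facing walls run the full x-width; the two x-facing walls fit between the inner faces of the y-facing walls.

The open box is on top of the table. The house frame is against the table's +x side, with their −y faces flush.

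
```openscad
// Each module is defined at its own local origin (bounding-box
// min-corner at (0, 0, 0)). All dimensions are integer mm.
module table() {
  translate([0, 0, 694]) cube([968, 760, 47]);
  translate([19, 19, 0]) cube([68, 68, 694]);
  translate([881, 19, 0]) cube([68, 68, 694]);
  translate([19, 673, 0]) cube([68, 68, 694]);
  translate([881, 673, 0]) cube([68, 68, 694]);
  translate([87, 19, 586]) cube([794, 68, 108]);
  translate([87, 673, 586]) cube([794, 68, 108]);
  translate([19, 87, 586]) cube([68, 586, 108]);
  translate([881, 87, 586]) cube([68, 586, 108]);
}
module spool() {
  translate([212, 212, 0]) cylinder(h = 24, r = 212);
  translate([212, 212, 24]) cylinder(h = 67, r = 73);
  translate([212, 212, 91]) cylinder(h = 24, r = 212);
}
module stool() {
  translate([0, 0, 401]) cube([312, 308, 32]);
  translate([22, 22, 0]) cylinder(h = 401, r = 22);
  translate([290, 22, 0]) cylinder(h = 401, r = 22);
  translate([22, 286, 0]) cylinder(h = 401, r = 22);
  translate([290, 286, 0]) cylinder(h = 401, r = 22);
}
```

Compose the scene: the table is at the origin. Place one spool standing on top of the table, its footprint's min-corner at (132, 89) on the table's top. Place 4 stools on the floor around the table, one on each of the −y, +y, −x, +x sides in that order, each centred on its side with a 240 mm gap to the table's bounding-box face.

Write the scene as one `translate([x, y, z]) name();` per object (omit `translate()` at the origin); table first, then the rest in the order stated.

table();
translate([132, 89, 741]) spool();
translate([328, -548, 0]) stool();
translate([328, 1000, 0]) stool();
translate([-552, 226, 0]) stool();
translate([1208, 226, 0]) stool();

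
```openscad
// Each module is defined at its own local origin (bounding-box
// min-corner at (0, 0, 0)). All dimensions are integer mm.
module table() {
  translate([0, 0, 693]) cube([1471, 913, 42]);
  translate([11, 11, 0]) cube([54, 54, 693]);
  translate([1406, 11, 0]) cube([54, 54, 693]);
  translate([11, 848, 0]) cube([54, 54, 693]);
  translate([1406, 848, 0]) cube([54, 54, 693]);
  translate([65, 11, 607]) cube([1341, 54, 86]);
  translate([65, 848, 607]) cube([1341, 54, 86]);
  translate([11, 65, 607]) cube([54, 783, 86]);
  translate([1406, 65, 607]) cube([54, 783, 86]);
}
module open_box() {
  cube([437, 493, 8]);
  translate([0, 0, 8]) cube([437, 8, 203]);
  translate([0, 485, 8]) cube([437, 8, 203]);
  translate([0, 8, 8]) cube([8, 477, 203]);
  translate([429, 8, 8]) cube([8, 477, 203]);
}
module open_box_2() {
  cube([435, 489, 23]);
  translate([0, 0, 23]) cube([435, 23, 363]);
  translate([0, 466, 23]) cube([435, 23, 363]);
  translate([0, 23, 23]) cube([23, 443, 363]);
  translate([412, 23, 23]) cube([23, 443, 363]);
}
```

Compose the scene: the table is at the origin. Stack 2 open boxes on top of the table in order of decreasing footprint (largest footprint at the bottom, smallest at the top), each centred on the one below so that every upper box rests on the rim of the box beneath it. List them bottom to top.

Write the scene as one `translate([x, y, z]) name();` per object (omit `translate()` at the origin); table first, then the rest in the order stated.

table();
translate([517, 210, 735]) open_box();
translate([518, 212, 946]) open_box_2();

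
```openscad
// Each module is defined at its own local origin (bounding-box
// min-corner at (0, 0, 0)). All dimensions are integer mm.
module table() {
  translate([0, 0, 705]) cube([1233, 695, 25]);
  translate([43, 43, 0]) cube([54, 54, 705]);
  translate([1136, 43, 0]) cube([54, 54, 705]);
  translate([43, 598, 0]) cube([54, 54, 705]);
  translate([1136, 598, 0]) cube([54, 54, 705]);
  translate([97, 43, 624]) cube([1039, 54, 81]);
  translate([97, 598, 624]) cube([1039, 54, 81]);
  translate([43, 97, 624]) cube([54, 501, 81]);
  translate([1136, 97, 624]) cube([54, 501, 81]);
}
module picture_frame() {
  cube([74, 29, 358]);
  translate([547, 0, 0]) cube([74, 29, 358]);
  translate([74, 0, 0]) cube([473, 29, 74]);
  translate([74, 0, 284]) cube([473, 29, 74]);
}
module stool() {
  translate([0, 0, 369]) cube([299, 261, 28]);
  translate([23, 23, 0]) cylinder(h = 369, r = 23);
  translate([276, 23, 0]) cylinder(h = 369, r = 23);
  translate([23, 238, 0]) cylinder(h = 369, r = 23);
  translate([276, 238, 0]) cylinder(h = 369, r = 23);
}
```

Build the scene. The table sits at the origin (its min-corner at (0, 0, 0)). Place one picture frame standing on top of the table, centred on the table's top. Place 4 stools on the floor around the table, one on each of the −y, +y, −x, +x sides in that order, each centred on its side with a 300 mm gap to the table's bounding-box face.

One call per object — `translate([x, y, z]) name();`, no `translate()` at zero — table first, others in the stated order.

table();
translate([306, 333, 730]) picture_frame();
translate([467, -561, 0]) stool();
translate([467, 995, 0]) stool();
translate([-599, 217, 0]) stool();
translate([1533, 217, 0]) stool();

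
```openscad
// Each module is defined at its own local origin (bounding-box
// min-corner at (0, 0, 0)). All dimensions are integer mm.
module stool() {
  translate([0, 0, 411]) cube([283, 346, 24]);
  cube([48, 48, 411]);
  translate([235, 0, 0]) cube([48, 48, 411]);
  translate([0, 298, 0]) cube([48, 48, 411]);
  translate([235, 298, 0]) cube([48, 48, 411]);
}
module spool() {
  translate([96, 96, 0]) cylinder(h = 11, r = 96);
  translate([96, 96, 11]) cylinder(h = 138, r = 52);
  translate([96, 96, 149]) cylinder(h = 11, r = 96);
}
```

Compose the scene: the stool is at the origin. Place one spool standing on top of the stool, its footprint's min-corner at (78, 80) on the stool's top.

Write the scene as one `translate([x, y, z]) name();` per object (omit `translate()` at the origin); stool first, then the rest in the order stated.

stool();
translate([78, 80, 435]) spool();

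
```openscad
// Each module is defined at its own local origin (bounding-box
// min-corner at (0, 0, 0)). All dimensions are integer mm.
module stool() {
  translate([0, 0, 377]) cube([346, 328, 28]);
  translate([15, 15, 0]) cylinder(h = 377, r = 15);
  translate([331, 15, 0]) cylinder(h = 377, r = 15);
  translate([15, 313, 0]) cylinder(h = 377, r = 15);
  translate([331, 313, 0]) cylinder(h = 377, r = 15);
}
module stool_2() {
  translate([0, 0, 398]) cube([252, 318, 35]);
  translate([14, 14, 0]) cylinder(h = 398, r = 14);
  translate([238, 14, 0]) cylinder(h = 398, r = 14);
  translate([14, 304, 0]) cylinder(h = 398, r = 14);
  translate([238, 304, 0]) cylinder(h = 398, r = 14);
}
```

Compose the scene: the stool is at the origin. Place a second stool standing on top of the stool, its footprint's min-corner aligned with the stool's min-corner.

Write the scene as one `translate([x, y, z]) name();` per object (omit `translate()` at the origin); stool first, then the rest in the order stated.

stool();
translate([0, 0, 405]) stool_2();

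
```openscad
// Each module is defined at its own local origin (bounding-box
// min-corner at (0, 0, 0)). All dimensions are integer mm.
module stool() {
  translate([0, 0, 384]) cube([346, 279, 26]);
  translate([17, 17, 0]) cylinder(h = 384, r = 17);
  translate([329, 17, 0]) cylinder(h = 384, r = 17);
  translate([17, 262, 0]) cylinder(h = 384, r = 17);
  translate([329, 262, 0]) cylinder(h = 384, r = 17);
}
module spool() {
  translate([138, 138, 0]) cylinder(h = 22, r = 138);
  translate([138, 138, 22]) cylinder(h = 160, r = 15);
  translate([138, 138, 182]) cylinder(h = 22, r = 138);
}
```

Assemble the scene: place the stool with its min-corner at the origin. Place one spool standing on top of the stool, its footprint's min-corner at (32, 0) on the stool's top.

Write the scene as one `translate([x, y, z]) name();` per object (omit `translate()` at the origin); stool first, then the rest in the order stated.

stool();
translate([32, 0, 410]) spool();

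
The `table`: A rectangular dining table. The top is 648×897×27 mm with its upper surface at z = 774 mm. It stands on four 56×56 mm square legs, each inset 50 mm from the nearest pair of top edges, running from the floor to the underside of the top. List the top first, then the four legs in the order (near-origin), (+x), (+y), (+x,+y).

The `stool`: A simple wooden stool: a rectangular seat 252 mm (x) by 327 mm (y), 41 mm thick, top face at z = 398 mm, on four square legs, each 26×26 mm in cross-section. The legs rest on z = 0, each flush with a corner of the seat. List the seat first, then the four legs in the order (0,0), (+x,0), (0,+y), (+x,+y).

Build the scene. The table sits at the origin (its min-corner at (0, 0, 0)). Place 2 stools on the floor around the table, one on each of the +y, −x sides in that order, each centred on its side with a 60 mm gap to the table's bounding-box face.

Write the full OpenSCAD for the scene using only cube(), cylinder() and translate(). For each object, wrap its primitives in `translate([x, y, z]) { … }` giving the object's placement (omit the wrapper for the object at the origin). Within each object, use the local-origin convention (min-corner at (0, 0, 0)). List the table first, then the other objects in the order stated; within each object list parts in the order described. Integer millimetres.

translate([0, 0, 747]) cube([648, 897, 27]);
translate([50, 50, 0]) cube([56, 56, 747]);
translate([542, 50, 0]) cube([56, 56, 747]);
translate([50, 791, 0]) cube([56, 56, 747]);
translate([542, 791, 0]) cube([56, 56, 747]);
translate([198, 957, 0]) {
  translate([0, 0, 357]) cube([252, 327, 41]);
  cube([26, 26, 357]);
  translate([226, 0, 0]) cube([26, 26, 357]);
  translate([0, 301, 0]) cube([26, 26, 357]);
  translate([226, 301, 0]) cube([26, 26, 357]);
}
translate([-312, 285, 0]) {
  translate([0, 0, 357]) cube([252, 327, 41]);
  cube([26, 26, 357]);
  translate([226, 0, 0]) cube([26, 26, 357]);
  translate([0, 301, 0]) cube([26, 26, 357]);
  translate([226, 301, 0]) cube([26, 26, 357]);
}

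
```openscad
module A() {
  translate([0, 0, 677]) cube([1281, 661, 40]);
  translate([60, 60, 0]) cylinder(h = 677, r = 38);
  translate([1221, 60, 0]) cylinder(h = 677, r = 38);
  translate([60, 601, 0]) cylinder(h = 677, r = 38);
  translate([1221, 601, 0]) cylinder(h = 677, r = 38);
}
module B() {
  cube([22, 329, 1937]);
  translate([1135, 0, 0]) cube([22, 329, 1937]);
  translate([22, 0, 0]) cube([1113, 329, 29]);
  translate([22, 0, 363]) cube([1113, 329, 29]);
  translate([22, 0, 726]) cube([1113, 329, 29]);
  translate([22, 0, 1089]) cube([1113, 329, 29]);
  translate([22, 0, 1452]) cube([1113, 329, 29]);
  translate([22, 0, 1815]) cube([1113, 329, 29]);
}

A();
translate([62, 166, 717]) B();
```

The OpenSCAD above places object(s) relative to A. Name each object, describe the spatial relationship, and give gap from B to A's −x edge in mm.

A is a table. B is a bookshelf. The bookshelf is on top of the table, centred. The gap from the bookshelf to the table's −x edge is 62 mm.

The bookshelf's min-x is at 62; the table's min-x is 0; gap = 62 mm.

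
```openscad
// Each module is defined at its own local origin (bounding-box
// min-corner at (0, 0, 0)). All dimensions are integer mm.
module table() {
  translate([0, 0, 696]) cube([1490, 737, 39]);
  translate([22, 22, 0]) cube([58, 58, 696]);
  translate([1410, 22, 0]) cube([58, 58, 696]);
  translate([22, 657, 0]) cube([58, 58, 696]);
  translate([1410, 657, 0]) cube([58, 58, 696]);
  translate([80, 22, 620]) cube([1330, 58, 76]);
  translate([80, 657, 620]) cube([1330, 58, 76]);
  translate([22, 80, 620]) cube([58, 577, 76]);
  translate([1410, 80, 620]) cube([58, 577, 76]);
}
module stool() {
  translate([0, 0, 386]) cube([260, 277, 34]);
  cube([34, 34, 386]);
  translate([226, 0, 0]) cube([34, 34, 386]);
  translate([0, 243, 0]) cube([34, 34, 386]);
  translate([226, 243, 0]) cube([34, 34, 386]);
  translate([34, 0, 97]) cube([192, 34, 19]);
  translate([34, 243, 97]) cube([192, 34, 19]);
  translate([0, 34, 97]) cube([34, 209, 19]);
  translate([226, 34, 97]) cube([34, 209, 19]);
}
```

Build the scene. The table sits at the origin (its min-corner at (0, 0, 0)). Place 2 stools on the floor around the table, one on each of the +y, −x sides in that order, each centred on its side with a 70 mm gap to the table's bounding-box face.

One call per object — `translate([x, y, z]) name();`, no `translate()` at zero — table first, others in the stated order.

table();
translate([615, 807, 0]) stool();
translate([-330, 230, 0]) stool();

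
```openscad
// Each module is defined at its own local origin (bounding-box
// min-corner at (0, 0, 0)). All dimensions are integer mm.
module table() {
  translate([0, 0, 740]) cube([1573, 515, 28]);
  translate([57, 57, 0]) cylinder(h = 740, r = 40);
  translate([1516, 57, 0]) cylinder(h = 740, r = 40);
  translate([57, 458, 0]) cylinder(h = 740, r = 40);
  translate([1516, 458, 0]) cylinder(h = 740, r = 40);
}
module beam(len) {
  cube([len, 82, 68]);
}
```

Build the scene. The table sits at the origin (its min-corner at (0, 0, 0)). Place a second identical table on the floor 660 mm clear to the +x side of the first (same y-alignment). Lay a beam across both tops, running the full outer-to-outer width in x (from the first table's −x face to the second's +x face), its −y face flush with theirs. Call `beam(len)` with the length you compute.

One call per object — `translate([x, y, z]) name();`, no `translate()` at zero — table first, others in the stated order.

table();
translate([2233, 0, 0]) table();
translate([0, 0, 768]) beam(3806);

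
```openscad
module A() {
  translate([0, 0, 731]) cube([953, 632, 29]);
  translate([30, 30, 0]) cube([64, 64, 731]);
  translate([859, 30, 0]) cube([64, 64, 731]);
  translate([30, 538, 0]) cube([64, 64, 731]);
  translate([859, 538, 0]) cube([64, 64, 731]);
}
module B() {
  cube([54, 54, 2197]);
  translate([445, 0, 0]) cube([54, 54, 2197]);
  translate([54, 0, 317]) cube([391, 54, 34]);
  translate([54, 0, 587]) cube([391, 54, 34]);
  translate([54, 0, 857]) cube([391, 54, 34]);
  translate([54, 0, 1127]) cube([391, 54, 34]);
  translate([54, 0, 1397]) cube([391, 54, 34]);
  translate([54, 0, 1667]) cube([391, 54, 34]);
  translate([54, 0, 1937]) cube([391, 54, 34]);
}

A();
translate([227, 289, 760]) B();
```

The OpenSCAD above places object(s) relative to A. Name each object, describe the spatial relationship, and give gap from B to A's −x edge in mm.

The ladder's min-x is at 227; the table's min-x is 0; gap = 227 mm.

A is a table. B is a ladder. The ladder is on top of the table, centred. The gap from the ladder to the table's −x edge is 227 mm.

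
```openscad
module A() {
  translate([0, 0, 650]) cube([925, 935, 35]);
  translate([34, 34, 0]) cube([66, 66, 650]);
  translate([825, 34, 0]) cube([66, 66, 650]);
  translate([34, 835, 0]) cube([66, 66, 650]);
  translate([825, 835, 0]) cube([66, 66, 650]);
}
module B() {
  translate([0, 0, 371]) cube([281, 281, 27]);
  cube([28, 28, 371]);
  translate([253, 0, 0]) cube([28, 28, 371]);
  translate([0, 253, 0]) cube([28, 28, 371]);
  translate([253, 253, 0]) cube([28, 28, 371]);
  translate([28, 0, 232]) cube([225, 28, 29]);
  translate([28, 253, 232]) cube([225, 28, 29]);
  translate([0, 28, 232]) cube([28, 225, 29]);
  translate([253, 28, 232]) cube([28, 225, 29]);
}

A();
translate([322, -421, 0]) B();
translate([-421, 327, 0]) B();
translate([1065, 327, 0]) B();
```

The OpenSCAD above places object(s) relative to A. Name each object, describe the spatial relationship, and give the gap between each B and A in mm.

A is a table. B is a stool. Three stools sit around the table at the −y, −x, +x sides. The gap between each stool and the table is 140 mm.

Each stool's nearest face is 140 mm from the table's bounding box.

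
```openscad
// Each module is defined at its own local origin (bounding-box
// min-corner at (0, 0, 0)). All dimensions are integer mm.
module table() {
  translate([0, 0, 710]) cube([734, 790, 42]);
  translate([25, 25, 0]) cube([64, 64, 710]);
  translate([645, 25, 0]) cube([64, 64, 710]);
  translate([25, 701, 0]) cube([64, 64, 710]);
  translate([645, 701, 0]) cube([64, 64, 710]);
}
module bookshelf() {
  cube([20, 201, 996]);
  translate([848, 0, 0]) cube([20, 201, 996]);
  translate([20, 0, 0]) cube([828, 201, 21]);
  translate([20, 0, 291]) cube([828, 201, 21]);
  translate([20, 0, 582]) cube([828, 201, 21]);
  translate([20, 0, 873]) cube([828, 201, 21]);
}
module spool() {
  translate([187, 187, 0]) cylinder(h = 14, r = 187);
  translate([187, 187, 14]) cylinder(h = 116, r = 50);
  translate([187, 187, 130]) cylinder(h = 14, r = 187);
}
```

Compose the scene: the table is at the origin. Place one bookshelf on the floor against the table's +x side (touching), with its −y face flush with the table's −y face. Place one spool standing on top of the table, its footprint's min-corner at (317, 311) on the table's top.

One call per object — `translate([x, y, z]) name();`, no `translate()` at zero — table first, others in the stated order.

table();
translate([734, 0, 0]) bookshelf();
translate([317, 311, 752]) spool();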